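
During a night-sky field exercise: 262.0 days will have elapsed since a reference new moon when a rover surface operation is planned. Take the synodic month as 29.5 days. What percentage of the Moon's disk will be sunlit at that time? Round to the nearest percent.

13%

262.0 d spans 8 complete synodic months (8 × 29.5 = 236.00 d) plus 26.00 d.
Elongation θ = 360° × 26.00/29.5 ≈ 317.3°.
With cos θ = 0.735, the lit fraction is (1 − 0.735)/2 ≈ 0.133, so 13%.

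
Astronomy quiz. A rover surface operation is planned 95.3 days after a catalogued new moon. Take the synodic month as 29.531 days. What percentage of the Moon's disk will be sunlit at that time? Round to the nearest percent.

Reduce mod P: 95.3 − 3×29.531 = 6.71 d into the current lunation.
Elongation θ = 360° × 6.71/29.531 ≈ 81.8°.
Illuminated fraction = (1 − cos 81.8°)/2 = (1 − 0.143)/2 ≈ 0.428, so 43%.

43%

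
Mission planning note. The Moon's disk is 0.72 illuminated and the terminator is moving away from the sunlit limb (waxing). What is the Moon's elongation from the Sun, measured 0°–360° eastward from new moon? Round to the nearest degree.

From f = (1 − cos θ)/2: cos θ = 1 − 2×0.72 = -0.440; arccos → 116.1°.
Waxing ⇒ before full, so θ = 116.1°.

116°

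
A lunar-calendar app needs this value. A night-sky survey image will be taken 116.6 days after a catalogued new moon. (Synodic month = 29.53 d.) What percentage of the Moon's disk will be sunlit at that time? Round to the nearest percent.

116.6/29.53 = 3.949 lunations, so 3 complete cycles and 28.01 d into the next.
Elongation θ = 360° × 28.01/29.53 ≈ 341.5°.
Illuminated fraction = (1 − cos 341.5°)/2 = (1 − 0.948)/2 ≈ 0.026, so 3%.

3%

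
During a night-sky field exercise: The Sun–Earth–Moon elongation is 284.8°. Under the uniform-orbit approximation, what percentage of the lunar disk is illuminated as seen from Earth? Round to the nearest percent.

cos 284.8° = 0.255, so f = (1 − 0.255)/2 = 0.372, i.e. 37%.

37%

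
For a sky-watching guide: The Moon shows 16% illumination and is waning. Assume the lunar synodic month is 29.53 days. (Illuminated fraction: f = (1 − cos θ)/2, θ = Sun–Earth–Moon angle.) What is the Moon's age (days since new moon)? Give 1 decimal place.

Invert f = (1 − cos θ)/2 to get cos θ = 1 − 2(0.16) = 0.680, hence θ₀ = arccos 0.680 = 47.2°.
A waning Moon lies in 180°–360°, so θ = 360° − 47.2° = 312.8°.
That fraction of the synodic month is 312.8/360 × 29.53 d ≈ 25.66 d.

25.7 days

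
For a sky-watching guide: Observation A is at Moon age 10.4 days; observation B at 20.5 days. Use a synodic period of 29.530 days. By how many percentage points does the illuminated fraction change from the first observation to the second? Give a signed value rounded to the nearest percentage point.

-13 pp

First observation: θ = 360°·10.4/29.530 = 126.8°, so f = 0.799.
Second observation: θ = 249.9°, f = 0.672.
Δf = 0.672 − 0.799 = -0.128, i.e. -13 pp.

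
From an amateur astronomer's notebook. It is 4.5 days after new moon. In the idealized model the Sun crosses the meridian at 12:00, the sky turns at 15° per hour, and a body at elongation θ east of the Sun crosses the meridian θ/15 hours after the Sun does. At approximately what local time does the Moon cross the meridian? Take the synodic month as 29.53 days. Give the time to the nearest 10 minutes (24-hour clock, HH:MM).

15:40

Phase angle: θ = 360°·(4.5 d)/(29.53 d) = 54.9°.
At 15° of sky rotation per hour, 54.9° corresponds to a 3.66 h lag.
12:00 + 3.657 h ≈ 15:39 → 15:40 to the nearest ten minutes.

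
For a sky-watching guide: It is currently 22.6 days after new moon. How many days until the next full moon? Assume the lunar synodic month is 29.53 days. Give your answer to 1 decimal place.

Full moon occurs at elongation 180°, i.e. at age 29.53 × 180/360 = 14.765 d.
This lunation's full moon (14.765 d) has passed, so add one period: 44.295 − 22.6 = 21.695 days.

21.7 days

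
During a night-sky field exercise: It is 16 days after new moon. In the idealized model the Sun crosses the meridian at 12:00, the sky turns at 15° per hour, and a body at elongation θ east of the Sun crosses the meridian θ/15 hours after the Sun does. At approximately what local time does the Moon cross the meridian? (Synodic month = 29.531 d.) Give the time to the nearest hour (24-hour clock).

01:00

Elongation θ = 360° × 16/29.531 ≈ 195.0°.
At 15° of sky rotation per hour, 195.0° corresponds to a 13.00 h lag.
12:00 + 13.00 h ≈ 01:00 → 01:00 to the nearest hour.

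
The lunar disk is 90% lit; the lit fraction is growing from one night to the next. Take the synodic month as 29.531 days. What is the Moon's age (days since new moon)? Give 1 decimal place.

11.7 days

Invert f = (1 − cos θ)/2 to get cos θ = 1 − 2(0.90) = -0.800, hence θ₀ = arccos -0.800 = 143.1°.
The Moon is waxing (0°–180°), so θ = 143.1° directly.
At 360°/29.531 d per day, 143.1° corresponds to 11.74 days.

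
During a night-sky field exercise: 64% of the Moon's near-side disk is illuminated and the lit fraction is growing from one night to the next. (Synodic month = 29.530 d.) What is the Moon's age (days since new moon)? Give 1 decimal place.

Invert f = (1 − cos θ)/2 to get cos θ = 1 − 2(0.64) = -0.280, hence θ₀ = arccos -0.280 = 106.3°.
Waxing ⇒ before full, so θ = 106.3°.
Age = 29.530 × 106.3°/360° ≈ 8.72 days.

8.7 days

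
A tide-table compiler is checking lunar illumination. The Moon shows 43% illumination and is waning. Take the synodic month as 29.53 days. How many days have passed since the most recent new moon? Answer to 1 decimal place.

22.8 days

Invert f = (1 − cos θ)/2 to get cos θ = 1 − 2(0.43) = 0.140, hence θ₀ = arccos 0.140 = 82.0°.
Waning ⇒ past full, so θ = 360° − 82.0° = 278.0°.
That fraction of the synodic month is 278.0/360 × 29.53 d ≈ 22.81 d.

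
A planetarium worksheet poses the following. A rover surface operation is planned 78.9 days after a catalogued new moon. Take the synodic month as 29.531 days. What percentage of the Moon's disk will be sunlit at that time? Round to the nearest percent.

74%

78.9 d spans 2 complete synodic months (2 × 29.531 = 59.06 d) plus 19.84 d.
The Moon has covered 19.84/29.531 of its cycle, so θ ≈ 360° × 19.84/29.531 = 241.8°.
With cos θ = (-0.472), the lit fraction is (1 − (-0.472))/2 ≈ 0.736, so 74%.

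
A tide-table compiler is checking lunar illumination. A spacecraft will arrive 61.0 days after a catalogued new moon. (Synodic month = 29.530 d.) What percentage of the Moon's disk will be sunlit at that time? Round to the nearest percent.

4%

61.0/29.530 = 2.066 lunations, so 2 complete cycles and 1.94 d into the next.
The Moon has covered 1.94/29.530 of its cycle, so θ ≈ 360° × 1.94/29.530 = 23.7°.
With cos θ = 0.916, the lit fraction is (1 − 0.916)/2 ≈ 0.042, so 4%.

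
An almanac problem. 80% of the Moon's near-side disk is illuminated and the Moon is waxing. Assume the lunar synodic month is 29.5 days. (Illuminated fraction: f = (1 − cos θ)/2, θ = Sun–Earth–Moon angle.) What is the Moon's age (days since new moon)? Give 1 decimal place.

10.4 days

cos θ = 1 − 2f = -0.600, giving a principal value of 126.9°.
Waxing ⇒ before full, so θ = 126.9°.
Age = 29.5 × 126.9°/360° ≈ 10.40 days.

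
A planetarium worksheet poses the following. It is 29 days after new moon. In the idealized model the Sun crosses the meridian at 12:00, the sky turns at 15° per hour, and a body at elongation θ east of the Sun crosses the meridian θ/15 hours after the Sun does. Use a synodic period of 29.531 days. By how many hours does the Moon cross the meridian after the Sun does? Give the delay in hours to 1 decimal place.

23.6 h

Elongation θ = 360° × 29/29.531 ≈ 353.5°.
At 15° of sky rotation per hour, 353.5° corresponds to a 23.57 h lag.
So the Moon crosses the meridian 23.57 h after the Sun.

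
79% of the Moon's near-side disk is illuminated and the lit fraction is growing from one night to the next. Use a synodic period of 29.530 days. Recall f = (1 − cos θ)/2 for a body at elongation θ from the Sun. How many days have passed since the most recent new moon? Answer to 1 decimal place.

10.3 days

cos θ = 1 − 2f = -0.580, giving a principal value of 125.5°.
Waxing ⇒ before full, so θ = 125.5°.
At 360°/29.530 d per day, 125.5° corresponds to 10.29 days.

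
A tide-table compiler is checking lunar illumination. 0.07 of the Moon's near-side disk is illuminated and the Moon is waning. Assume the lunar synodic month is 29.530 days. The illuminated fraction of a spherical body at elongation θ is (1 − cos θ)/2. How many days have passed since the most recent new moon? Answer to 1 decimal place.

From f = (1 − cos θ)/2: cos θ = 1 − 2×0.07 = 0.860; arccos → 30.7°.
Since the Moon is past full (waning), take the reflex angle: θ = 360° − 30.7° = 329.3°.
Age = 29.530 × 329.3°/360° ≈ 27.01 days.

27.0 days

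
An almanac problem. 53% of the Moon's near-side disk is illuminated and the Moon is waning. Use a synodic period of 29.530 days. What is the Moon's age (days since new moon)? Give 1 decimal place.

cos θ = 1 − 2f = -0.060, giving a principal value of 93.4°.
Waning ⇒ past full, so θ = 360° − 93.4° = 266.6°.
Age = 29.530 × 266.6°/360° ≈ 21.87 days.

21.9 days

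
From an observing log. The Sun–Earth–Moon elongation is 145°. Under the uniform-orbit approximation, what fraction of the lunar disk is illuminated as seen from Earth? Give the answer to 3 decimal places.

0.910

cos 145° = (-0.819), so f = (1 − (-0.819))/2 = 0.910.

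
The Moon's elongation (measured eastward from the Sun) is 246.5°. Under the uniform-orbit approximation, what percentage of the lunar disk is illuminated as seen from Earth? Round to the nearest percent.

70%

f = (1 − cos 246.5°)/2 = (1 − (-0.399))/2 ≈ 0.699, i.e. 70%.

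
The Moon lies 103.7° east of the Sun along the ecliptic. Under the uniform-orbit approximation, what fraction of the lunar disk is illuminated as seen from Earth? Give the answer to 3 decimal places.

Half-versine of 103.7°: (1 − (-0.237))/2 = 0.618.

0.618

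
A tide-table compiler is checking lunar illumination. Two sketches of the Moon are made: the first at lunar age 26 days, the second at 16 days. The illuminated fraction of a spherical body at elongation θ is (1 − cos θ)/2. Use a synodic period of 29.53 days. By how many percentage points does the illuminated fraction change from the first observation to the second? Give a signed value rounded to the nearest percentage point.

θ₁ = 360° × 26/29.53 = 317.0°, f₁ = (1 − cos θ₁)/2 = 0.135.
θ₂ = 360° × 16/29.53 = 195.1°, f₂ = (1 − cos θ₂)/2 = 0.983.
Change = f₂ − f₁ = +0.848 → +85 percentage points.

+85 pp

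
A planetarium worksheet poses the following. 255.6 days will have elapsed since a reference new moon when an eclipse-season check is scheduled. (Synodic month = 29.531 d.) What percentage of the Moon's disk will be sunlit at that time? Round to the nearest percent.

78%

255.6 d spans 8 complete synodic months (8 × 29.531 = 236.25 d) plus 19.35 d.
Phase angle: θ = 360°·(19.35 d)/(29.531 d) = 235.9°.
cos 235.9° = (-0.560), so f = (1 − (-0.560))/2 = 0.780, so 78%.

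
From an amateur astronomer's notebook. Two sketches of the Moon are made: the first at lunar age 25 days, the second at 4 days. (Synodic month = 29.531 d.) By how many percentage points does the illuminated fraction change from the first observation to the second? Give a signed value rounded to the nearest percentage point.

θ₁ = 360° × 25/29.531 = 304.8°, f₁ = (1 − cos θ₁)/2 = 0.215.
θ₂ = 360° × 4/29.531 = 48.8°, f₂ = (1 − cos θ₂)/2 = 0.170.
Change = f₂ − f₁ = -0.044 → -4 percentage points.

-4 percentage points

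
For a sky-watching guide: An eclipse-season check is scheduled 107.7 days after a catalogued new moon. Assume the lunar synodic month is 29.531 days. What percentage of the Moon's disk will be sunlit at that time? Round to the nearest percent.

Reduce mod P: 107.7 − 3×29.531 = 19.11 d into the current lunation.
Elongation θ = 360° × 19.11/29.531 ≈ 232.9°.
Illuminated fraction = (1 − cos 232.9°)/2 = (1 − (-0.603))/2 ≈ 0.801, so 80%.

80%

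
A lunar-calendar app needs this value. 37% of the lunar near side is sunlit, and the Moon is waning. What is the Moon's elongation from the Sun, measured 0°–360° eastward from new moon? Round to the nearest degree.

285°

Invert f = (1 − cos θ)/2 to get cos θ = 1 − 2(0.37) = 0.260, hence θ₀ = arccos 0.260 = 74.9°.
Waning ⇒ past full, so θ = 360° − 74.9° = 285.1°.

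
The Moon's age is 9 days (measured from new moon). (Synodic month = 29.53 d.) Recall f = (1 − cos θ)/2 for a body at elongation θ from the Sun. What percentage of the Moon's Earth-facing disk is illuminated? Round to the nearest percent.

Phase angle: θ = 360°·(9 d)/(29.53 d) = 109.7°.
cos 109.7° = (-0.337), so f = (1 − (-0.337))/2 = 0.669, so 67%.

67%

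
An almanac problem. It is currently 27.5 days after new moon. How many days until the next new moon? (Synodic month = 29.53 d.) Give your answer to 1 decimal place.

The next new moon completes the synodic month: 29.53 − 27.5 = 2.030 days.

2.0 days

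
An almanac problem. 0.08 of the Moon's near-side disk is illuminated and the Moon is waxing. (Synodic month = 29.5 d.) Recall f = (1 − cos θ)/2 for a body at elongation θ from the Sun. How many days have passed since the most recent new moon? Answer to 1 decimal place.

2.7 days

From f = (1 − cos θ)/2: cos θ = 1 − 2×0.08 = 0.840; arccos → 32.9°.
Waxing ⇒ before full, so θ = 32.9°.
That fraction of the synodic month is 32.9/360 × 29.5 d ≈ 2.69 d.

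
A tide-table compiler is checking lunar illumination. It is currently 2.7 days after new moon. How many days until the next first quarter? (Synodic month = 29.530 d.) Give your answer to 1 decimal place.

First quarter is 0.25 of the way through the cycle: age 0.25 × 29.530 = 7.383 d.
So 4.683 days remain (7.383 − 2.7).

4.7 days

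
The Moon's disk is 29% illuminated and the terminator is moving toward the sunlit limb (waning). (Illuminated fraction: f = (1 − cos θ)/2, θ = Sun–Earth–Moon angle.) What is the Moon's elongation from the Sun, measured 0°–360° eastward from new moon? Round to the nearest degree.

295°

From f = (1 − cos θ)/2: cos θ = 1 − 2×0.29 = 0.420; arccos → 65.2°.
Waning ⇒ past full, so θ = 360° − 65.2° = 294.8°.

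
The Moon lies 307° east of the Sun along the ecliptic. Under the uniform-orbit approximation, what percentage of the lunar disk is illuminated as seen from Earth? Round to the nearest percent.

20%

Half-versine of 307°: (1 − 0.602)/2 = 0.199, i.e. 20%.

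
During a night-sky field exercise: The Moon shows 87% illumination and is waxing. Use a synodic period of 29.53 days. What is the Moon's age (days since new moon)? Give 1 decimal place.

Invert f = (1 − cos θ)/2 to get cos θ = 1 − 2(0.87) = -0.740, hence θ₀ = arccos -0.740 = 137.7°.
The Moon is waxing (0°–180°), so θ = 137.7° directly.
At 360°/29.53 d per day, 137.7° corresponds to 11.30 days.

11.3 days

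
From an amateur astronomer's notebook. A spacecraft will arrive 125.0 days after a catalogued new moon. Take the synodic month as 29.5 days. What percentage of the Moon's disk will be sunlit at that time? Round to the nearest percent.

125.0/29.5 = 4.237 lunations, so 4 complete cycles and 7.00 d into the next.
The Moon has covered 7.00/29.5 of its cycle, so θ ≈ 360° × 7.00/29.5 = 85.4°.
With cos θ = 0.080, the lit fraction is (1 − 0.080)/2 ≈ 0.460, so 46%.

46%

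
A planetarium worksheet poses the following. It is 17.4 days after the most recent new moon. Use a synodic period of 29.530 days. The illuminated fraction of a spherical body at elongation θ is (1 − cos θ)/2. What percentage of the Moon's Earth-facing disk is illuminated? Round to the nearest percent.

92%

Phase angle: θ = 360°·(17.4 d)/(29.530 d) = 212.1°.
With cos θ = (-0.847), the lit fraction is (1 − (-0.847))/2 ≈ 0.923, so 92%.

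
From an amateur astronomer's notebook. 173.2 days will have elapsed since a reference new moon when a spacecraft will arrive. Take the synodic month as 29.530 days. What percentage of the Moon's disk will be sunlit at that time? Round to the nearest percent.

173.2/29.530 = 5.865 lunations, so 5 complete cycles and 25.55 d into the next.
Phase angle: θ = 360°·(25.55 d)/(29.530 d) = 311.5°.
Illuminated fraction = (1 − cos 311.5°)/2 = (1 − 0.662)/2 ≈ 0.169, so 17%.

17%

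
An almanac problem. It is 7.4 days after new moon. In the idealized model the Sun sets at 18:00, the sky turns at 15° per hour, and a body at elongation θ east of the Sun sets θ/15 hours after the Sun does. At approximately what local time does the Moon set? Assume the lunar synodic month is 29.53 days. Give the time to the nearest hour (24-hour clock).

Elongation θ = 360° × 7.4/29.53 ≈ 90.2°.
The Moon trails the Sun by θ/15 = 90.2/15 ≈ 6.01 hours.
18:00 + 6.01 h ≈ 00:01 → 00:00 to the nearest hour.

00:00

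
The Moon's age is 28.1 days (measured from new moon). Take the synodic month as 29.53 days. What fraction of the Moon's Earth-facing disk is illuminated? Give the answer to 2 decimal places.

The Moon has covered 28.1/29.53 of its cycle, so θ ≈ 360° × 28.1/29.53 = 342.6°.
Illuminated fraction = (1 − cos 342.6°)/2 = (1 − 0.954)/2 ≈ 0.023.

0.02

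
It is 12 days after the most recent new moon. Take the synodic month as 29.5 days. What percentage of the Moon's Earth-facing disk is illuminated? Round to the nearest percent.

92%

The Moon has covered 12/29.5 of its cycle, so θ ≈ 360° × 12/29.5 = 146.4°.
With cos θ = (-0.833), the lit fraction is (1 − (-0.833))/2 ≈ 0.917, so 92%.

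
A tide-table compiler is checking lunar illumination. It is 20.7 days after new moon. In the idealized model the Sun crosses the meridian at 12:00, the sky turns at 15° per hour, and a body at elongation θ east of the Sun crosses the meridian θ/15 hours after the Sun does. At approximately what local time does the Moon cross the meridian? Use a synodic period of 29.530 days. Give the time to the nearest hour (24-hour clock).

05:00

The Moon has covered 20.7/29.530 of its cycle, so θ ≈ 360° × 20.7/29.530 = 252.4°.
At 15° of sky rotation per hour, 252.4° corresponds to a 16.82 h lag.
12:00 + 16.82 h ≈ 04:49 → 05:00 to the nearest hour.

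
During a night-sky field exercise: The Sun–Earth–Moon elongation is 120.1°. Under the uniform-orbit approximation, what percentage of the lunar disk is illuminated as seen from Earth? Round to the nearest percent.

Half-versine of 120.1°: (1 − (-0.502))/2 = 0.751, i.e. 75%.

75%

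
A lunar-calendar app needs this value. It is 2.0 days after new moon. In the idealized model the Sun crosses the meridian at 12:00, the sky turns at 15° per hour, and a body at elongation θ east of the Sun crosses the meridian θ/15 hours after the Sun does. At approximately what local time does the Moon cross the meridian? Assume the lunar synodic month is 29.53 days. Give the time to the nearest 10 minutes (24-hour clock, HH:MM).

Elongation θ = 360° × 2.0/29.53 ≈ 24.4°.
The Moon trails the Sun by θ/15 = 24.4/15 ≈ 1.63 hours.
12:00 + 1.625 h ≈ 13:38 → 13:40 to the nearest ten minutes.

13:40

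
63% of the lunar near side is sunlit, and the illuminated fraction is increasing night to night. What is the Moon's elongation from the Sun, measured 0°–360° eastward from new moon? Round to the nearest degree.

cos θ = 1 − 2f = -0.260, giving a principal value of 105.1°.
The Moon is waxing (0°–180°), so θ = 105.1° directly.

105°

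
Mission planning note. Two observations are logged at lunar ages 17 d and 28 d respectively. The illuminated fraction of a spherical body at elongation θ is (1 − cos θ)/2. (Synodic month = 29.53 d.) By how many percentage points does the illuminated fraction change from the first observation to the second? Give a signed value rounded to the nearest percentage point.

-92 pp

First observation: θ = 360°·17/29.53 = 207.2°, so f = 0.945.
Second observation: θ = 341.3°, f = 0.026.
Δf = 0.026 − 0.945 = -0.918, i.e. -92 pp.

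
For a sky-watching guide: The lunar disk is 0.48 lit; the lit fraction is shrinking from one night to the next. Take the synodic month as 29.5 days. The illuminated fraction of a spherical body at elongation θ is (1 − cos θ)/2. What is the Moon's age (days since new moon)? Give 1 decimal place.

Invert f = (1 − cos θ)/2 to get cos θ = 1 − 2(0.48) = 0.040, hence θ₀ = arccos 0.040 = 87.7°.
A waning Moon lies in 180°–360°, so θ = 360° − 87.7° = 272.3°.
At 360°/29.5 d per day, 272.3° corresponds to 22.31 days.

22.3 days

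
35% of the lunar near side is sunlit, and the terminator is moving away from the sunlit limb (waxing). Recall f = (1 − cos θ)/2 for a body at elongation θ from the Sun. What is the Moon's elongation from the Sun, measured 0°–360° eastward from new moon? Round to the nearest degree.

73°

Invert f = (1 − cos θ)/2 to get cos θ = 1 − 2(0.35) = 0.300, hence θ₀ = arccos 0.300 = 72.5°.
Before full moon the principal value applies: θ = 72.5°.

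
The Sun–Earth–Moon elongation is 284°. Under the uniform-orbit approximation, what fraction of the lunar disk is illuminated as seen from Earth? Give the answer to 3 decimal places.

f = (1 − cos 284°)/2 = (1 − 0.242)/2 ≈ 0.379.

0.379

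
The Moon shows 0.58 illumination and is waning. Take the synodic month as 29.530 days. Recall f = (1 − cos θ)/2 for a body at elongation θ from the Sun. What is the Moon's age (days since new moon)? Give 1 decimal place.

cos θ = 1 − 2f = -0.160, giving a principal value of 99.2°.
Since the Moon is past full (waning), take the reflex angle: θ = 360° − 99.2° = 260.8°.
Age = 29.530 × 260.8°/360° ≈ 21.39 days.

21.4 days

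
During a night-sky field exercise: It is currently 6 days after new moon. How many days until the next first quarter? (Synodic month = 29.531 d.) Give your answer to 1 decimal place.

First quarter occurs at elongation 90°, i.e. at age 29.531 × 90/360 = 7.383 d.
So 1.383 days remain (7.383 − 6).

1.4 days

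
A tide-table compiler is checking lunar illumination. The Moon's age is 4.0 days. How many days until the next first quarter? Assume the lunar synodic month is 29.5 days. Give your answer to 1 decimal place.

3.4 days

First quarter is 0.25 of the way through the cycle: age 0.25 × 29.5 = 7.375 d.
So 3.375 days remain (7.375 − 4.0).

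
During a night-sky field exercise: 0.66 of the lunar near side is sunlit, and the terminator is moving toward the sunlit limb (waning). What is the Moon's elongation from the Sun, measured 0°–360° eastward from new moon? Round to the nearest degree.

251°

Invert f = (1 − cos θ)/2 to get cos θ = 1 − 2(0.66) = -0.320, hence θ₀ = arccos -0.320 = 108.7°.
Waning ⇒ past full, so θ = 360° − 108.7° = 251.3°.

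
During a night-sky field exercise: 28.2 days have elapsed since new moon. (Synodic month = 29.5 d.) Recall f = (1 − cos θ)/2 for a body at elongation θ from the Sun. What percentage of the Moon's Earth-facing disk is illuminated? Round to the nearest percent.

2%

Elongation θ = 360° × 28.2/29.5 ≈ 344.1°.
cos 344.1° = 0.962, so f = (1 − 0.962)/2 = 0.019, so 2%.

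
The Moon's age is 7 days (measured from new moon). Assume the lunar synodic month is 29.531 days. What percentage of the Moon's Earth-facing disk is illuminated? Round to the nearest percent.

Elongation θ = 360° × 7/29.531 ≈ 85.3°.
Illuminated fraction = (1 − cos 85.3°)/2 = (1 − 0.081)/2 ≈ 0.459, so 46%.

46%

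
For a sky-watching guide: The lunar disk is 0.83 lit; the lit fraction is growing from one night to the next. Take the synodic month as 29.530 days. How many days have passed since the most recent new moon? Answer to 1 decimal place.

From f = (1 − cos θ)/2: cos θ = 1 − 2×0.83 = -0.660; arccos → 131.3°.
Before full moon the principal value applies: θ = 131.3°.
At 360°/29.530 d per day, 131.3° corresponds to 10.77 days.

10.8 days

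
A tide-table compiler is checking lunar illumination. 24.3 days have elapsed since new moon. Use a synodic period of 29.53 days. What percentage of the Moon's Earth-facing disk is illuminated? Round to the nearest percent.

28%

The Moon has covered 24.3/29.53 of its cycle, so θ ≈ 360° × 24.3/29.53 = 296.2°.
Illuminated fraction = (1 − cos 296.2°)/2 = (1 − 0.442)/2 ≈ 0.279, so 28%.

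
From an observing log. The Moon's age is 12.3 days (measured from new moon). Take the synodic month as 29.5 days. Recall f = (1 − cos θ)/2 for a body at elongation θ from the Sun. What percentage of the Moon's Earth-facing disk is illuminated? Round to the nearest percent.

93%

Phase angle: θ = 360°·(12.3 d)/(29.5 d) = 150.1°.
With cos θ = (-0.867), the lit fraction is (1 − (-0.867))/2 ≈ 0.933, so 93%.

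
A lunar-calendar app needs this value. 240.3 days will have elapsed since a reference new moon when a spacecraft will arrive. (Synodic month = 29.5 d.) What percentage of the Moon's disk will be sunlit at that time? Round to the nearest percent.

20%

240.3 d spans 8 complete synodic months (8 × 29.5 = 236.00 d) plus 4.30 d.
Phase angle: θ = 360°·(4.30 d)/(29.5 d) = 52.5°.
Illuminated fraction = (1 − cos 52.5°)/2 = (1 − 0.609)/2 ≈ 0.195, so 20%.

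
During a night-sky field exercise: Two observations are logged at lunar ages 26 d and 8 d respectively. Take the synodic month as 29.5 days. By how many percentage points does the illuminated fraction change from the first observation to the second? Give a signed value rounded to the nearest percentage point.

+43 percentage points

First observation: θ = 360°·26/29.5 = 317.3°, so f = 0.133.
Second observation: θ = 97.6°, f = 0.566.
Δf = 0.566 − 0.133 = +0.434, i.e. +43 pp.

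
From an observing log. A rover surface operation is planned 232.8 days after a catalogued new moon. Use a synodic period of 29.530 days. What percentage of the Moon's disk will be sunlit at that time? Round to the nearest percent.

13%

232.8/29.530 = 7.884 lunations, so 7 complete cycles and 26.09 d into the next.
Elongation θ = 360° × 26.09/29.530 ≈ 318.1°.
With cos θ = 0.744, the lit fraction is (1 − 0.744)/2 ≈ 0.128, so 13%.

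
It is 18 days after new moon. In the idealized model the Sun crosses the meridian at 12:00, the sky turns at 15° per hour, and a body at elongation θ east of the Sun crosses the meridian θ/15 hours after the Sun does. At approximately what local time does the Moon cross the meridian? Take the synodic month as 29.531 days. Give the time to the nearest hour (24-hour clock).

Phase angle: θ = 360°·(18 d)/(29.531 d) = 219.4°.
The Moon trails the Sun by θ/15 = 219.4/15 ≈ 14.63 hours.
12:00 + 14.63 h ≈ 02:38 → 03:00 to the nearest hour.

03:00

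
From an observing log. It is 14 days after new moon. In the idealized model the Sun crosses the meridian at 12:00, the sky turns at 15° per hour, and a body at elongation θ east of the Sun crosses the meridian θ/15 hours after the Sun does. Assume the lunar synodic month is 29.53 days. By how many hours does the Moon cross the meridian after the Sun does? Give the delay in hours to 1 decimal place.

11.4 h

The Moon has covered 14/29.53 of its cycle, so θ ≈ 360° × 14/29.53 = 170.7°.
The Moon trails the Sun by θ/15 = 170.7/15 ≈ 11.38 hours.
So the Moon crosses the meridian 11.38 h after the Sun.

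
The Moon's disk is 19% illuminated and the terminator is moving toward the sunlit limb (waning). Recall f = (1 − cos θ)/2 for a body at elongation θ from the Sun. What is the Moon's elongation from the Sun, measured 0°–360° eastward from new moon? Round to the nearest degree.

308°

cos θ = 1 − 2f = 0.620, giving a principal value of 51.7°.
Waning ⇒ past full, so θ = 360° − 51.7° = 308.3°.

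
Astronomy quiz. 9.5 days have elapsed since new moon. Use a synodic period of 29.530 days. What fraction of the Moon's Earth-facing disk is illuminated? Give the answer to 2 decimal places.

The Moon has covered 9.5/29.530 of its cycle, so θ ≈ 360° × 9.5/29.530 = 115.8°.
cos 115.8° = (-0.435), so f = (1 − (-0.435))/2 = 0.718.

0.72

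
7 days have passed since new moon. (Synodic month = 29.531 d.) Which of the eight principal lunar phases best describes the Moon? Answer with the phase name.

first quarter

θ ≈ 360° × 7/29.531 = 85°, which falls in the first quarter sector.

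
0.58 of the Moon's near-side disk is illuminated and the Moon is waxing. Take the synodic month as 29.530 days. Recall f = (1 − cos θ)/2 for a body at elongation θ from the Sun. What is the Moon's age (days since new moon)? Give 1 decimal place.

8.1 days

cos θ = 1 − 2f = -0.160, giving a principal value of 99.2°.
Before full moon the principal value applies: θ = 99.2°.
Age = 29.530 × 99.2°/360° ≈ 8.14 days.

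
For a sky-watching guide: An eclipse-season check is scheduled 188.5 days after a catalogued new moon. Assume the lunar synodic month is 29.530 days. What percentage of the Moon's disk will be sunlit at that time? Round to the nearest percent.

188.5 d spans 6 complete synodic months (6 × 29.530 = 177.18 d) plus 11.32 d.
Elongation θ = 360° × 11.32/29.530 ≈ 138.0°.
With cos θ = (-0.743), the lit fraction is (1 − (-0.743))/2 ≈ 0.872, so 87%.

87%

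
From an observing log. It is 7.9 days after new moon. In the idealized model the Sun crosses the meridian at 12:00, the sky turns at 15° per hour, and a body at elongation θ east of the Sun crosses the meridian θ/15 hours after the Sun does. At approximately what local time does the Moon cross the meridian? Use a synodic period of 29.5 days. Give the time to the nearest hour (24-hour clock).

18:00

Phase angle: θ = 360°·(7.9 d)/(29.5 d) = 96.4°.
The Moon trails the Sun by θ/15 = 96.4/15 ≈ 6.43 hours.
12:00 + 6.43 h ≈ 18:26 → 18:00 to the nearest hour.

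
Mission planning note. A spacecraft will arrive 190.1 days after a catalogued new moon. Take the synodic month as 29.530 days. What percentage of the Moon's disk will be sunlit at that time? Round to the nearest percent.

96%

190.1/29.530 = 6.438 lunations, so 6 complete cycles and 12.92 d into the next.
Phase angle: θ = 360°·(12.92 d)/(29.530 d) = 157.5°.
Illuminated fraction = (1 − cos 157.5°)/2 = (1 − (-0.924))/2 ≈ 0.962, so 96%.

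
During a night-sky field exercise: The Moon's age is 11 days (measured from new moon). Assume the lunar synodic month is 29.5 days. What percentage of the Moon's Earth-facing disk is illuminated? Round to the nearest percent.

Phase angle: θ = 360°·(11 d)/(29.5 d) = 134.2°.
Illuminated fraction = (1 − cos 134.2°)/2 = (1 − (-0.698))/2 ≈ 0.849, so 85%.

85%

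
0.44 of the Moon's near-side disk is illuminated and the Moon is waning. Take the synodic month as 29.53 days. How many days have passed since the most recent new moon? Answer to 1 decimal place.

22.7 days

From f = (1 − cos θ)/2: cos θ = 1 − 2×0.44 = 0.120; arccos → 83.1°.
Waning ⇒ past full, so θ = 360° − 83.1° = 276.9°.
Age = 29.53 × 276.9°/360° ≈ 22.71 days.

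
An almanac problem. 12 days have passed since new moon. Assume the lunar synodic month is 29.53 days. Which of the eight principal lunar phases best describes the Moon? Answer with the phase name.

At 12/29.53 of the cycle, θ ≈ 146° — the waxing gibbous range.

waxing gibbous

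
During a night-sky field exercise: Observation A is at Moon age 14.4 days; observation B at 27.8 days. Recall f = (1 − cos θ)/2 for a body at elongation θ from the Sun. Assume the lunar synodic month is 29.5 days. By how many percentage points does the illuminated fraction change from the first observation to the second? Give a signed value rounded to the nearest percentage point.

-97 percentage points

First observation: θ = 360°·14.4/29.5 = 175.7°, so f = 0.999.
Second observation: θ = 339.3°, f = 0.032.
Δf = 0.032 − 0.999 = -0.966, i.e. -97 pp.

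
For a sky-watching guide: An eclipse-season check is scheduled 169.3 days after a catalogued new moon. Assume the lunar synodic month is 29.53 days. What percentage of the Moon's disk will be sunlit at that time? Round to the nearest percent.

55%

169.3/29.53 = 5.733 lunations, so 5 complete cycles and 21.65 d into the next.
Phase angle: θ = 360°·(21.65 d)/(29.53 d) = 263.9°.
cos 263.9° = (-0.106), so f = (1 − (-0.106))/2 = 0.553, so 55%.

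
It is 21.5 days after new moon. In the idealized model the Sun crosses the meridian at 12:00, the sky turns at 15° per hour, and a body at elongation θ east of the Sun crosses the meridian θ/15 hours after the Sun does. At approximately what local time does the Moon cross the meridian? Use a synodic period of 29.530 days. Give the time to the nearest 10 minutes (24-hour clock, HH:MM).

The Moon has covered 21.5/29.530 of its cycle, so θ ≈ 360° × 21.5/29.530 = 262.1°.
At 15° of sky rotation per hour, 262.1° corresponds to a 17.47 h lag.
12:00 + 17.474 h ≈ 05:28 → 05:30 to the nearest ten minutes.

05:30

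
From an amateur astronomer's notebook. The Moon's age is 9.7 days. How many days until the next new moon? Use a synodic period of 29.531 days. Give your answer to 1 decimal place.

19.8 days

One full lunation from the last new moon is 29.531 d; remaining = 29.531 − 9.7 = 19.831 d.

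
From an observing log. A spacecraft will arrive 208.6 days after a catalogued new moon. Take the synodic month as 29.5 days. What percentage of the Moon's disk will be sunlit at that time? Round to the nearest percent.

5%

208.6 d spans 7 complete synodic months (7 × 29.5 = 206.50 d) plus 2.10 d.
The Moon has covered 2.10/29.5 of its cycle, so θ ≈ 360° × 2.10/29.5 = 25.6°.
With cos θ = 0.902, the lit fraction is (1 − 0.902)/2 ≈ 0.049, so 5%.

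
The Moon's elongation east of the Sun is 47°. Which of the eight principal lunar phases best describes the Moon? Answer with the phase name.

The waxing crescent sector spans roughly 22°–68°; 47° falls inside it.

waxing crescent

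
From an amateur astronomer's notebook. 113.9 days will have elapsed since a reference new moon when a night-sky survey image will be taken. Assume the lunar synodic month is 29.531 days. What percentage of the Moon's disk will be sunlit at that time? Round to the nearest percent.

19%

Reduce mod P: 113.9 − 3×29.531 = 25.31 d into the current lunation.
Phase angle: θ = 360°·(25.31 d)/(29.531 d) = 308.5°.
cos 308.5° = 0.623, so f = (1 − 0.623)/2 = 0.189, so 19%.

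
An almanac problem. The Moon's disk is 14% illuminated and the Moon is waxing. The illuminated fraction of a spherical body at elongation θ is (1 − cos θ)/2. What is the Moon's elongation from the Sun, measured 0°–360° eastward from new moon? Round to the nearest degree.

44°

Invert f = (1 − cos θ)/2 to get cos θ = 1 − 2(0.14) = 0.720, hence θ₀ = arccos 0.720 = 43.9°.
Before full moon the principal value applies: θ = 43.9°.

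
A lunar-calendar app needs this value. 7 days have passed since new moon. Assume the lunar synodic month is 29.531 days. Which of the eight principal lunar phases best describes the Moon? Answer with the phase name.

first quarter

θ ≈ 360° × 7/29.531 = 85°, which falls in the first quarter sector.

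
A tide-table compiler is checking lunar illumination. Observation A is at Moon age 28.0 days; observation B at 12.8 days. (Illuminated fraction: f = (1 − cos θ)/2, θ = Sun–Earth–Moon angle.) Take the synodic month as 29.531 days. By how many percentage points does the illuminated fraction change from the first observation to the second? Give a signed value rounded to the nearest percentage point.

+93 pp

θ₁ = 360° × 28.0/29.531 = 341.3°, f₁ = (1 − cos θ₁)/2 = 0.026.
θ₂ = 360° × 12.8/29.531 = 156.0°, f₂ = (1 − cos θ₂)/2 = 0.957.
Change = f₂ − f₁ = +0.931 → +93 percentage points.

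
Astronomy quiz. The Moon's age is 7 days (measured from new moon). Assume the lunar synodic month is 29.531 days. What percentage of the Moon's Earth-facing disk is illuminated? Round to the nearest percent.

46%

Phase angle: θ = 360°·(7 d)/(29.531 d) = 85.3°.
cos 85.3° = 0.081, so f = (1 − 0.081)/2 = 0.459, so 46%.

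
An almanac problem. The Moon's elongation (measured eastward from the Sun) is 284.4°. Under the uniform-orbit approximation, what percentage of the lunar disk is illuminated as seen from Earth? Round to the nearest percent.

38%

Half-versine of 284.4°: (1 − 0.249)/2 = 0.376, i.e. 38%.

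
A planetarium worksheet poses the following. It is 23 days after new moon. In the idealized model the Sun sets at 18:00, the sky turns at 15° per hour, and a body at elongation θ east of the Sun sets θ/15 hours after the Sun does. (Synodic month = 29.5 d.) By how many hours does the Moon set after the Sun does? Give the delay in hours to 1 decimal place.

18.7 h

Phase angle: θ = 360°·(23 d)/(29.5 d) = 280.7°.
The Moon trails the Sun by θ/15 = 280.7/15 ≈ 18.71 hours.
So the Moon sets 18.71 h after the Sun.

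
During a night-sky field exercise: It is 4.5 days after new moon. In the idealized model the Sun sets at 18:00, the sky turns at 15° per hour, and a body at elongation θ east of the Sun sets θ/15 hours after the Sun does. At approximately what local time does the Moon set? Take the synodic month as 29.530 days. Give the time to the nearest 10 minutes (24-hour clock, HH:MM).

Elongation θ = 360° × 4.5/29.530 ≈ 54.9°.
The Moon trails the Sun by θ/15 = 54.9/15 ≈ 3.66 hours.
18:00 + 3.657 h ≈ 21:39 → 21:40 to the nearest ten minutes.

21:40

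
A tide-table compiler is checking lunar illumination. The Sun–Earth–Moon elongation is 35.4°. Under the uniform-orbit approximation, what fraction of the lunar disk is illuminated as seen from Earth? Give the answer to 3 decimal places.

0.092

Half-versine of 35.4°: (1 − 0.815)/2 = 0.092.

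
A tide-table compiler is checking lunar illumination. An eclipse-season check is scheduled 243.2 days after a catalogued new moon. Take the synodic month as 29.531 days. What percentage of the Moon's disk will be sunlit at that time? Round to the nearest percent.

45%

243.2/29.531 = 8.235 lunations, so 8 complete cycles and 6.95 d into the next.
Phase angle: θ = 360°·(6.95 d)/(29.531 d) = 84.7°.
Illuminated fraction = (1 − cos 84.7°)/2 = (1 − 0.092)/2 ≈ 0.454, so 45%.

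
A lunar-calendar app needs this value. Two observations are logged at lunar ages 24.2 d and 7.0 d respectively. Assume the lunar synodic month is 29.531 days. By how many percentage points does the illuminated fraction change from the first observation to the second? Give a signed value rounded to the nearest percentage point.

θ₁ = 360° × 24.2/29.531 = 295.0°, f₁ = (1 − cos θ₁)/2 = 0.289.
θ₂ = 360° × 7.0/29.531 = 85.3°, f₂ = (1 − cos θ₂)/2 = 0.459.
Change = f₂ − f₁ = +0.171 → +17 percentage points.

+17 pp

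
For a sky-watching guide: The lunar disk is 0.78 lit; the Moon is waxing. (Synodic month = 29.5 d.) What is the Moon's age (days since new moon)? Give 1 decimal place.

10.2 days

cos θ = 1 − 2f = -0.560, giving a principal value of 124.1°.
The Moon is waxing (0°–180°), so θ = 124.1° directly.
At 360°/29.5 d per day, 124.1° corresponds to 10.17 days.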